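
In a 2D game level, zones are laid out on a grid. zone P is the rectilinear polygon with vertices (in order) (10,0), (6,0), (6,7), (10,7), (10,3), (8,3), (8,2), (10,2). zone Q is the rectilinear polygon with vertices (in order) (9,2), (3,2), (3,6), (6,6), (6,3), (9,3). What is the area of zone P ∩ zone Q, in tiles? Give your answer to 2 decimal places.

2.00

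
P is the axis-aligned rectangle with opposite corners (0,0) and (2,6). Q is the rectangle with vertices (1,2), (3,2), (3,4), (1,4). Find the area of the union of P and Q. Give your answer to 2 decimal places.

By inclusion–exclusion:
Individual areas: |P| = 12, |Q| = 4.
|P∩Q|: x∈[1,2], y∈[2,4] → 1·2 = 2.
|P ∪ Q| = 16 − 2 = 14.00.

14.00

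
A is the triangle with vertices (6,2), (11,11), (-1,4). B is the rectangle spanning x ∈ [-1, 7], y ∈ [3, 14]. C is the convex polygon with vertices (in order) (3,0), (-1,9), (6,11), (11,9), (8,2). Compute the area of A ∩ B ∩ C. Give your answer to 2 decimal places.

22.79

The intersection is the polygon with vertices (2.5,3), (1.546,3.273), (0.765,5.029), (7,8.667), (7,3.8), (6.556,3).
By the shoelace formula its area is 22.79.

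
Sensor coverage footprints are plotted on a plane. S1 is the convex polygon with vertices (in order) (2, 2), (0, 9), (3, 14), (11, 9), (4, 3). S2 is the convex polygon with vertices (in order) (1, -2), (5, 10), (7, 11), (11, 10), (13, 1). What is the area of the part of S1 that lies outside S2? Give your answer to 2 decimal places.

|S1| = 68.5, |S1∩S2| = 31.3667.
|S1 ∖ S2| = |S1| − |S1∩S2| = 68.5 − 31.3667 = 37.13.

37.13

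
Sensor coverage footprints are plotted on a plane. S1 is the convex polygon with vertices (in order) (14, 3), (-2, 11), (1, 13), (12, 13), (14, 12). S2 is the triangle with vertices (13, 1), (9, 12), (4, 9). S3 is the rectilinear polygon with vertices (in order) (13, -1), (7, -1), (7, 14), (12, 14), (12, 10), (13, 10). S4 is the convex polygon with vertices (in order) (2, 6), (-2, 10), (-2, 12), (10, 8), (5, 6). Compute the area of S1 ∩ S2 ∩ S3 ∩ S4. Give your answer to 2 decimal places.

The intersection is the polygon with vertices (7,9), (10,8), (7,6.8).
By the shoelace formula its area is 3.30.

3.30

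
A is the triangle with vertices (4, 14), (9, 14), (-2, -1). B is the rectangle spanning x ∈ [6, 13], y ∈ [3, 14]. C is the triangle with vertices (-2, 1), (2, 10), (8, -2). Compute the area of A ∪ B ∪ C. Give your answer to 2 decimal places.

By inclusion–exclusion:
Individual areas: |A| = 37.5, |B| = 77, |C| = 51.
|A∩B| = 6.1364.
|A∩C| = 13.0632.
|B∩C| = 0.
|A∩B∩C| = 0.
|A ∪ B ∪ C| = 165.5 − 19.1995 + 0 = 146.30.

146.30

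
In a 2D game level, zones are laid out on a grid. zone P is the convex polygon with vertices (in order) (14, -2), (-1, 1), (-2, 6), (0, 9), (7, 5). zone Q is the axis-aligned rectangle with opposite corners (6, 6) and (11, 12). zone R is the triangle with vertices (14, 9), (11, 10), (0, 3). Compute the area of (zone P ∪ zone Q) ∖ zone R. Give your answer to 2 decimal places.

|zone P ∪ zone Q| = 108.5.
|(zone P ∪ zone Q) ∩ zone R| = 11.7137.
|(zone P ∪ zone Q) ∖ zone R| = 108.5 − 11.7137 = 96.79.

96.79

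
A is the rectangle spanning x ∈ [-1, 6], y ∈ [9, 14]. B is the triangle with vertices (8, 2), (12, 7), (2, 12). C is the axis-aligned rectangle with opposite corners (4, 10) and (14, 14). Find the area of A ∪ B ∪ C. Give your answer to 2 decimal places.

By inclusion–exclusion:
Individual areas: |A| = 35, |B| = 35, |C| = 40.
|A∩B| = 5.3.
|A∩C|: x∈[4,6], y∈[10,14] → 2·4 = 8.
|B∩C| = 1.
|A∩B∩C| = 1.
|A ∪ B ∪ C| = 110 − 14.3 + 1 = 96.70.

96.70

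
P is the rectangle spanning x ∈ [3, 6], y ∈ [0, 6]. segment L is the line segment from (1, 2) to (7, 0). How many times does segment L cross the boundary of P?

The segment meets the boundary at (6,0.333), (3,1.333).

2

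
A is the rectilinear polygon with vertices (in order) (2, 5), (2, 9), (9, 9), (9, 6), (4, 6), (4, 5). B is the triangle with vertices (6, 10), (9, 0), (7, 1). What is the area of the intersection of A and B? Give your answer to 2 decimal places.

The intersection is the polygon with vertices (6.3,9), (7.2,6), (6.444,6), (6.111,9).
By the shoelace formula its area is 1.42.

1.42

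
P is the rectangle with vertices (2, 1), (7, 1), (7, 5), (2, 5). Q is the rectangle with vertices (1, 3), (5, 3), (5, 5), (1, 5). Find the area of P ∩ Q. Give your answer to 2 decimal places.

|P∩Q|: x∈[2,5], y∈[3,5] → 3·2 = 6.

6.00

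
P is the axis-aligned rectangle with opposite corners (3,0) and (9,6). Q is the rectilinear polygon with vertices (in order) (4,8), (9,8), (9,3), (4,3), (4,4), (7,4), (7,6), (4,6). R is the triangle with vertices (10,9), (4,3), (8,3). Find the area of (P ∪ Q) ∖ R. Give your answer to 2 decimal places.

|P ∪ Q| = 46.
|(P ∪ Q) ∩ R| = 11.
|(P ∪ Q) ∖ R| = 46 − 11 = 35.00.

35.00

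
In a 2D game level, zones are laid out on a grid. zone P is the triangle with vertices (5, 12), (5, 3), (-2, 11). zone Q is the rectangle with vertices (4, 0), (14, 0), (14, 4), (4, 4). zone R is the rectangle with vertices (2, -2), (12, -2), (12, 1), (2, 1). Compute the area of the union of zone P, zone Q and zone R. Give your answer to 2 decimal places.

By inclusion–exclusion:
Individual areas: |zone P| = 31.5, |zone Q| = 40, |zone R| = 30.
|zone P∩zone Q| = 0.4375.
|zone P∩zone R| = 0.
|zone Q∩zone R|: x∈[4,12], y∈[0,1] → 8·1 = 8.
|zone P∩zone Q∩zone R| = 0.
|zone P ∪ zone Q ∪ zone R| = 101.5 − 8.4375 + 0 = 93.06.

93.06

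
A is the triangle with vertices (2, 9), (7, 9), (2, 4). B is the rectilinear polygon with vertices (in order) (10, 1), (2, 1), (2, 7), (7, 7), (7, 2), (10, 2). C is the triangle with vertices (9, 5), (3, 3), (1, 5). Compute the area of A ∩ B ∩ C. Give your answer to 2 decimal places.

0.50

The intersection is the polygon with vertices (2,5), (3,5), (2,4).
By the shoelace formula its area is 0.50.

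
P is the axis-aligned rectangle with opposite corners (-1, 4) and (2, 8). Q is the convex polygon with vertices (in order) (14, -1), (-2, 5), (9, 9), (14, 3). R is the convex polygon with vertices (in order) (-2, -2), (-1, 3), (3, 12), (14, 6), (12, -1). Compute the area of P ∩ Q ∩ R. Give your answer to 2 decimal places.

4.23

The intersection is the polygon with vertices (0.667,4), (-0.381,4.393), (0.253,5.819), (2,6.455), (2,4).
By the shoelace formula its area is 4.23.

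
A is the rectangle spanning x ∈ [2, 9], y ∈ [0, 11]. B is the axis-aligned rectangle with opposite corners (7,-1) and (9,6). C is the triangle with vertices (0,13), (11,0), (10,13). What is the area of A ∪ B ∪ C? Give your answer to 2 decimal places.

112.50

By inclusion–exclusion:
Individual areas: |A| = 77, |B| = 14, |C| = 65.
|A∩B|: x∈[7,9], y∈[0,6] → 2·6 = 12.
|A∩C| = 31.5.
|B∩C| = 4.9091.
|A∩B∩C| = 4.9091.
|A ∪ B ∪ C| = 156 − 48.4091 + 4.9091 = 112.50.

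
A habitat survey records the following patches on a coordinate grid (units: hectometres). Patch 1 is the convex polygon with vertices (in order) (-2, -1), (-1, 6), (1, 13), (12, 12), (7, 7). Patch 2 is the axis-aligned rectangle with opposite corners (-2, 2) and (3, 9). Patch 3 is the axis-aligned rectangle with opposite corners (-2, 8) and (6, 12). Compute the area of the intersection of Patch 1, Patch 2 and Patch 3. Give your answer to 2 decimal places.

The intersection is the polygon with vertices (-0.143,9), (3,9), (3,8), (-0.429,8).
By the shoelace formula its area is 3.29.

3.29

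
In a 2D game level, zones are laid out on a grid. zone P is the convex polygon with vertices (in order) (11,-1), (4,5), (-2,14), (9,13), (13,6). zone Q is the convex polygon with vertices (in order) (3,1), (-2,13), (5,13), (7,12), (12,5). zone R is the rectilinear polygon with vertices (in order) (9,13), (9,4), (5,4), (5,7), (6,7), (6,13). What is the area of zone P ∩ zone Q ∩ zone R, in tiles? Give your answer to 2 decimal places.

The intersection is the polygon with vertices (7,12), (9,9.2), (9,4), (5.167,4), (5,4.143), (5,7), (6,7), (6,12.5).
By the shoelace formula its area is 24.44.

24.44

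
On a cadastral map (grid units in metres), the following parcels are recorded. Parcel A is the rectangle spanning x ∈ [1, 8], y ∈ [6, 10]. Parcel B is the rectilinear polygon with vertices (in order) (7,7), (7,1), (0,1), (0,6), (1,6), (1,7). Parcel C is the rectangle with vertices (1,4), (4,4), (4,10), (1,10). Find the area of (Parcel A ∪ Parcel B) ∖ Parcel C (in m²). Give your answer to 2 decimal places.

45.00

|Parcel A ∪ Parcel B| = 63.
|(Parcel A ∪ Parcel B) ∩ Parcel C| = 18.
|(Parcel A ∪ Parcel B) ∖ Parcel C| = 63 − 18 = 45.00.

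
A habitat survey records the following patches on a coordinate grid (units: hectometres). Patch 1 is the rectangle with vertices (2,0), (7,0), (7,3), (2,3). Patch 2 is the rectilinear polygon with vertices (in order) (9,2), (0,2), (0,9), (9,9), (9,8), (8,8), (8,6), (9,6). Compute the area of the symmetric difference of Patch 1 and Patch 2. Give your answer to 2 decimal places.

|Patch 1| = 15, |Patch 2| = 61, |Patch 1∩Patch 2| = 5.
|Patch 1 △ Patch 2| = |Patch 1| + |Patch 2| − 2·|Patch 1∩Patch 2| = 15 + 61 − 10 = 66.00.

66.00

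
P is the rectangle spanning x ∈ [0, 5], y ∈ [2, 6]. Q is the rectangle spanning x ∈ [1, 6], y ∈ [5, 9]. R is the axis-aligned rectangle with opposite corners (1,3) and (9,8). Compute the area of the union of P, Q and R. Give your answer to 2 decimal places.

53.00

By inclusion–exclusion:
Individual areas: |P| = 20, |Q| = 20, |R| = 40.
|P∩Q|: x∈[1,5], y∈[5,6] → 4·1 = 4.
|P∩R|: x∈[1,5], y∈[3,6] → 4·3 = 12.
|Q∩R|: x∈[1,6], y∈[5,8] → 5·3 = 15.
|P∩Q∩R| = 4.
|P ∪ Q ∪ R| = 80 − 31 + 4 = 53.00.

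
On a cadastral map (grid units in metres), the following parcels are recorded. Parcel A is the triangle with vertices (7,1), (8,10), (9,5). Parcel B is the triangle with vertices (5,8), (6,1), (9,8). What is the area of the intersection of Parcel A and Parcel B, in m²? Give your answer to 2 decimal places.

2.07

The intersection is the polygon with vertices (7.778,8), (8.4,8), (8.591,7.045), (7.35,4.15).
By the shoelace formula its area is 2.07.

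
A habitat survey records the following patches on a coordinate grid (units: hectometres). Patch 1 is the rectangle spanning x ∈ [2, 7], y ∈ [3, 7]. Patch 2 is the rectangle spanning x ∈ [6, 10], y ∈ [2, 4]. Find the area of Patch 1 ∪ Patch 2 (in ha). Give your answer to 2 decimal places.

27.00

By inclusion–exclusion:
Individual areas: |Patch 1| = 20, |Patch 2| = 8.
|Patch 1∩Patch 2|: x∈[6,7], y∈[3,4] → 1·1 = 1.
|Patch 1 ∪ Patch 2| = 28 − 1 = 27.00.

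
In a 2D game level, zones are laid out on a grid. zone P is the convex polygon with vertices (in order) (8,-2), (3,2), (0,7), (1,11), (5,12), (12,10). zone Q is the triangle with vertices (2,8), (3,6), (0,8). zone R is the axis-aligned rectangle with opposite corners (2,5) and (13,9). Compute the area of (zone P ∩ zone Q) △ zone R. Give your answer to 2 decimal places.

|zone P ∩ zone Q| = 1.9821.
|(zone P ∩ zone Q) ∩ zone R| = 0.6667.
|(zone P ∩ zone Q) △ zone R| = 1.9821 + 44 − 1.3333 = 44.65.

44.65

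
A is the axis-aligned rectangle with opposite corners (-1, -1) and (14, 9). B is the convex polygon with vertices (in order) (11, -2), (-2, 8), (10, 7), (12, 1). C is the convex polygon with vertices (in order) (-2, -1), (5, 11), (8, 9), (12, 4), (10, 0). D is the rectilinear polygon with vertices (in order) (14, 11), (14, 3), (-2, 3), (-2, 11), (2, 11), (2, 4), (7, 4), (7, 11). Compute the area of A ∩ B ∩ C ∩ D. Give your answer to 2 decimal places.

18.19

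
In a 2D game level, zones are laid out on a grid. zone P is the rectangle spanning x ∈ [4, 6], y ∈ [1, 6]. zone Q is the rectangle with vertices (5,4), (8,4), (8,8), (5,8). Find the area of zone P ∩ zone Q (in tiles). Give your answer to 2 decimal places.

2.00

|zone P∩zone Q|: x∈[5,6], y∈[4,6] → 1·2 = 2.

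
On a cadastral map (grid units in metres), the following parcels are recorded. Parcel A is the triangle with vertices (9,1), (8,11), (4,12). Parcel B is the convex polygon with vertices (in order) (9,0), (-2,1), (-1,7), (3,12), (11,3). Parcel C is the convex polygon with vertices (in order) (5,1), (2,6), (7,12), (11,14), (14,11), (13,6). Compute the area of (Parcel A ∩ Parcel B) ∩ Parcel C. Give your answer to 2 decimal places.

6.57

The region (Parcel A ∩ Parcel B) ∩ Parcel C is the polygon with vertices (5.059,9.671), (5.064,9.677), (8.521,5.789), (8.765,3.353), (8.115,2.947).
By the shoelace formula its area is 6.57.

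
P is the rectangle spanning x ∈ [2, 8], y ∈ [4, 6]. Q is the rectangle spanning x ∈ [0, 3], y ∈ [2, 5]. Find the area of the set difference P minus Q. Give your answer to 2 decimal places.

|P∩Q|: x∈[2,3], y∈[4,5] → 1·1 = 1.
|P| = 12.
|P ∖ Q| = |P| − |P∩Q| = 12 − 1 = 11.00.

11.00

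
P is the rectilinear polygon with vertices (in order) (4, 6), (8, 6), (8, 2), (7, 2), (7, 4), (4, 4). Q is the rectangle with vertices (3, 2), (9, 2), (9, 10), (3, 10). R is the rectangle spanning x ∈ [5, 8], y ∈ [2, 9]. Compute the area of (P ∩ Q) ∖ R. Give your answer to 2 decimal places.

2.00

|P ∩ Q| = 10.
|(P ∩ Q) ∩ R| = 8.
|(P ∩ Q) ∖ R| = 10 − 8 = 2.00.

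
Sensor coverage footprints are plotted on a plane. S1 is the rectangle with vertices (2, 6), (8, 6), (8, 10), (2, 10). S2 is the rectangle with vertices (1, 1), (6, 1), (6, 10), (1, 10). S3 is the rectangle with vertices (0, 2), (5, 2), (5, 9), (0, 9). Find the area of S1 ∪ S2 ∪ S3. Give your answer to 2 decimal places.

By inclusion–exclusion:
Individual areas: |S1| = 24, |S2| = 45, |S3| = 35.
|S1∩S2|: x∈[2,6], y∈[6,10] → 4·4 = 16.
|S1∩S3|: x∈[2,5], y∈[6,9] → 3·3 = 9.
|S2∩S3|: x∈[1,5], y∈[2,9] → 4·7 = 28.
|S1∩S2∩S3| = 9.
|S1 ∪ S2 ∪ S3| = 104 − 53 + 9 = 60.00.

60.00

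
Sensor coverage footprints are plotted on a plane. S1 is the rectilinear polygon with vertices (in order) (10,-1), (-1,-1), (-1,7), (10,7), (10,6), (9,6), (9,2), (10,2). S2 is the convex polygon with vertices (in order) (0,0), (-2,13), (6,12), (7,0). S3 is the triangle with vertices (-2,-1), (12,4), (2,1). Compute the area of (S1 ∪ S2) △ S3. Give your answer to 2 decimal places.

122.95

|S1 ∪ S2| = 126.2917.
|(S1 ∪ S2) ∩ S3| = 3.6714.
|(S1 ∪ S2) △ S3| = 126.2917 + 4 − 7.3429 = 122.95.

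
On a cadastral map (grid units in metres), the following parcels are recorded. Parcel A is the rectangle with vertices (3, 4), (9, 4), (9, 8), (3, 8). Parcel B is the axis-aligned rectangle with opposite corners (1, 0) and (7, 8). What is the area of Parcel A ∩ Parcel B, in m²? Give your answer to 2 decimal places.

16.00

|Parcel A∩Parcel B|: x∈[3,7], y∈[4,8] → 4·4 = 16.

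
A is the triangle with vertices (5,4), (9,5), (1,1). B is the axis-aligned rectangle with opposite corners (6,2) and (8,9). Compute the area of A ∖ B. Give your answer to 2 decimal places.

|A| = 4, |A∩B| = 1.
|A ∖ B| = |A| − |A∩B| = 4 − 1 = 3.00.

3.00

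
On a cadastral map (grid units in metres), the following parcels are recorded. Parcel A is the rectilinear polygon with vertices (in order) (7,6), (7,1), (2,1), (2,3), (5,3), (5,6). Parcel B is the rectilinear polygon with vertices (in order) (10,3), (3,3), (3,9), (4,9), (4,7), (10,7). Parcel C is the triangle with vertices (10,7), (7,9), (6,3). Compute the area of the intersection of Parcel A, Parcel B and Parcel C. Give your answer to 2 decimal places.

The intersection is the polygon with vertices (7,6), (7,4), (6,3), (6.5,6).
By the shoelace formula its area is 1.75.

1.75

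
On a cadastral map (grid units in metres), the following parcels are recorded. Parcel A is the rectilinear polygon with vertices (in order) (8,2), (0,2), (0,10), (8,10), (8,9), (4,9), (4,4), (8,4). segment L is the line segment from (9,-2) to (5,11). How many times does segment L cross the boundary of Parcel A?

4

The segment meets the boundary at (5.308,10), (5.615,9), (7.154,4), (7.769,2).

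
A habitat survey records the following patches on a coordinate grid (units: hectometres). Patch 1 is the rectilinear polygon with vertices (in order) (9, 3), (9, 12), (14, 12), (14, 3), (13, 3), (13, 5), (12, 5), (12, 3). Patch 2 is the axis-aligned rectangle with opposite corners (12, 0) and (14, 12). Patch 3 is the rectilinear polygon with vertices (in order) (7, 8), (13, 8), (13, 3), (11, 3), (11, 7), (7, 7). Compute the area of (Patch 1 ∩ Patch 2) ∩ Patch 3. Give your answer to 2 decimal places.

3.00

|Patch 1 ∩ Patch 2| = 16.
|(Patch 1 ∩ Patch 2) ∩ Patch 3| = 3.00.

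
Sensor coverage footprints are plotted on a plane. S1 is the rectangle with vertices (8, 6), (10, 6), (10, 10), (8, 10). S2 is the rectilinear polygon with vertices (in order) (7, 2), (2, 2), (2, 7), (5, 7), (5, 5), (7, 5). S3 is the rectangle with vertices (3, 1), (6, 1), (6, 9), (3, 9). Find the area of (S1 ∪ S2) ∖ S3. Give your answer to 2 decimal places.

|S1 ∪ S2| = 29.
|(S1 ∪ S2) ∩ S3| = 13.
|(S1 ∪ S2) ∖ S3| = 29 − 13 = 16.00.

16.00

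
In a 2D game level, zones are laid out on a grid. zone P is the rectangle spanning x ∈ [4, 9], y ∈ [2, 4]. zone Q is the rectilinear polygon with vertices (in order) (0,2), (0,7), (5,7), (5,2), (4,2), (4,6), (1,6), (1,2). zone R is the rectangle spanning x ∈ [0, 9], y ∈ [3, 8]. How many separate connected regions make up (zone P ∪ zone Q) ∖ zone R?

(zone P ∪ zone Q) ∖ zone R splits into 2 disjoint pieces (area 5, area 1).

2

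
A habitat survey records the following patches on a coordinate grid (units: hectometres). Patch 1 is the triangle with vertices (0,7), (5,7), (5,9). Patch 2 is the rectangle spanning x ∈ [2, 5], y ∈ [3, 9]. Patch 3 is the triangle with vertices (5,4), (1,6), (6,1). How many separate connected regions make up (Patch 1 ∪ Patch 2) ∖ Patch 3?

(Patch 1 ∪ Patch 2) ∖ Patch 3 splits into 2 disjoint pieces (area 13.55, area 2).

2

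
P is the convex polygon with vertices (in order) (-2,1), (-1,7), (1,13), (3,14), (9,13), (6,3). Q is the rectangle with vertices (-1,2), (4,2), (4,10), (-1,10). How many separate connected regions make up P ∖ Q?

2

P ∖ Q splits into 2 disjoint pieces (area 4, area 50).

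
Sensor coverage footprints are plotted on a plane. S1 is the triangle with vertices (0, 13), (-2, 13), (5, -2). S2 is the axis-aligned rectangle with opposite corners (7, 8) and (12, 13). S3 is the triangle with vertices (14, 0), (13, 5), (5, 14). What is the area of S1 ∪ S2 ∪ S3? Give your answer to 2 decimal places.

51.93

By inclusion–exclusion:
Individual areas: |S1| = 15, |S2| = 25, |S3| = 15.5.
|S1∩S2| = 0.
|S1∩S3| = 0.
|S2∩S3| = 3.5675.
|S1∩S2∩S3| = 0.
|S1 ∪ S2 ∪ S3| = 55.5 − 3.5675 + 0 = 51.93.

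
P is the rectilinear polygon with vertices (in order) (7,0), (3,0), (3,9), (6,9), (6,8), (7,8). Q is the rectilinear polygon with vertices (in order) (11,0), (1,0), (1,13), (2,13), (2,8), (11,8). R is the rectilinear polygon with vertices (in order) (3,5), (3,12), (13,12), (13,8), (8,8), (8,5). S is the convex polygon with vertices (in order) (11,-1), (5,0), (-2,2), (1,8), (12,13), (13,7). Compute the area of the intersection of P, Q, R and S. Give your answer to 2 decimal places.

12.00

The intersection is the polygon with vertices (6,8), (7,8), (7,5), (3,5), (3,8).
By the shoelace formula its area is 12.00.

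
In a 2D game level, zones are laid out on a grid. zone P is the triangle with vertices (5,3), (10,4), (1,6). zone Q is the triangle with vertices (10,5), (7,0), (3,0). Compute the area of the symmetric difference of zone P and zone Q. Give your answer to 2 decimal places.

|zone P| = 9.5, |zone Q| = 10, |zone P∩zone Q| = 0.3621.
|zone P △ zone Q| = |zone P| + |zone Q| − 2·|zone P∩zone Q| = 9.5 + 10 − 0.7242 = 18.78.

18.78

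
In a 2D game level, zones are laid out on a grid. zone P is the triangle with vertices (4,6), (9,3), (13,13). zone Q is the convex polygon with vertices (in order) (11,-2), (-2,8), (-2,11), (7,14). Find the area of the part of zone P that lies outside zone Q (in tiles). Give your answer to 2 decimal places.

|zone P| = 31, |zone P∩zone Q| = 16.3318.
|zone P ∖ zone Q| = |zone P| − |zone P∩zone Q| = 31 − 16.3318 = 14.67.

14.67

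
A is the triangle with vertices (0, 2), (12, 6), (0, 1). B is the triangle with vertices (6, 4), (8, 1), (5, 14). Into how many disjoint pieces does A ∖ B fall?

A ∖ B splits into 2 disjoint pieces (area 4.5652, area 0.9376).

2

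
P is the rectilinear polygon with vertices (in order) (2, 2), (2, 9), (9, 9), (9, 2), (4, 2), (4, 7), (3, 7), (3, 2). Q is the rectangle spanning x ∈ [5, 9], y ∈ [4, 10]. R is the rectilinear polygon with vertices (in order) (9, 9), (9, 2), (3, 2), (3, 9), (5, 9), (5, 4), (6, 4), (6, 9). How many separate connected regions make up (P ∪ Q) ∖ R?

(P ∪ Q) ∖ R splits into 2 disjoint pieces (area 7, area 9).

2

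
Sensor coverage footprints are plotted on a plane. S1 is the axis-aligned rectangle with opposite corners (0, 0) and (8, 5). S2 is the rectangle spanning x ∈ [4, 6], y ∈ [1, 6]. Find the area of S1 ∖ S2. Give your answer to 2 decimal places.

32.00

|S1∩S2|: x∈[4,6], y∈[1,5] → 2·4 = 8.
|S1| = 40.
|S1 ∖ S2| = |S1| − |S1∩S2| = 40 − 8 = 32.00.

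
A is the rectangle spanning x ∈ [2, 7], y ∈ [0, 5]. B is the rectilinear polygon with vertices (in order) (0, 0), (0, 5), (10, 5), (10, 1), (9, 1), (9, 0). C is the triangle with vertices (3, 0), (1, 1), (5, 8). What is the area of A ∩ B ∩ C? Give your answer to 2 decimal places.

The intersection is the polygon with vertices (2,2.75), (3.286,5), (4.25,5), (3,0), (2,0.5).
By the shoelace formula its area is 6.43.

6.43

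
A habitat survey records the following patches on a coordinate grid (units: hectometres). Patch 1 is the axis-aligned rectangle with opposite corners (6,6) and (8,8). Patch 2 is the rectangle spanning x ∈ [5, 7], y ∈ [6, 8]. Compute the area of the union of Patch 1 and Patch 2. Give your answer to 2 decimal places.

By inclusion–exclusion:
Individual areas: |Patch 1| = 4, |Patch 2| = 4.
|Patch 1∩Patch 2|: x∈[6,7], y∈[6,8] → 1·2 = 2.
|Patch 1 ∪ Patch 2| = 8 − 2 = 6.00.

6.00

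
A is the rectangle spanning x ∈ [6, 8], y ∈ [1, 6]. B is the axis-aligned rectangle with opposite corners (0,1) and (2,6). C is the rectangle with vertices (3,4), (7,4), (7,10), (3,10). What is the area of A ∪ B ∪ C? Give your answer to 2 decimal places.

42.00

By inclusion–exclusion:
Individual areas: |A| = 10, |B| = 10, |C| = 24.
|A∩B| = 0 (no overlap).
|A∩C|: x∈[6,7], y∈[4,6] → 1·2 = 2.
|B∩C| = 0 (no overlap).
|A∩B∩C| = 0.
|A ∪ B ∪ C| = 44 − 2 + 0 = 42.00.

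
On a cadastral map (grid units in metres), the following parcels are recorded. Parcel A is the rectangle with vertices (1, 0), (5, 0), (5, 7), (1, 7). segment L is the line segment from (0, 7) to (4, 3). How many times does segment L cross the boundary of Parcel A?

The segment meets the boundary at (1,6).

1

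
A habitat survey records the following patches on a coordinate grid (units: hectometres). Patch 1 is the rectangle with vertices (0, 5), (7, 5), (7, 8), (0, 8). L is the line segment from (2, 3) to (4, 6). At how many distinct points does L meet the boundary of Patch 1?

The segment meets the boundary at (3.333,5).

1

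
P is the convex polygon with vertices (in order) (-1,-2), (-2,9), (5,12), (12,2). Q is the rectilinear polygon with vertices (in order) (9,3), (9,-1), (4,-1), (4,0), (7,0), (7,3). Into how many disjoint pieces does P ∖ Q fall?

1

P ∖ Q is a single connected region.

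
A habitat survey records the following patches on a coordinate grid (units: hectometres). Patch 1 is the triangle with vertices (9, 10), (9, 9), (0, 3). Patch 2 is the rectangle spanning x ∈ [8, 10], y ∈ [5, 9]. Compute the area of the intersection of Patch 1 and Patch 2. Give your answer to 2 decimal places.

0.33

The intersection is the polygon with vertices (8,8.333), (8,9), (9,9).
By the shoelace formula its area is 0.33.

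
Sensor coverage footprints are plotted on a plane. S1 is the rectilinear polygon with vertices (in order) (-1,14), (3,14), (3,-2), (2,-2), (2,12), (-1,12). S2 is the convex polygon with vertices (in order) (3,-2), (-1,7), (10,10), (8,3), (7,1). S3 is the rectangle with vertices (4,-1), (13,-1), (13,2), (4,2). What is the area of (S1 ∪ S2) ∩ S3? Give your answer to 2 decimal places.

6.58

The region (S1 ∪ S2) ∩ S3 is the polygon with vertices (7,1), (4.333,-1), (4,-1), (4,2), (7.5,2).
By the shoelace formula its area is 6.58.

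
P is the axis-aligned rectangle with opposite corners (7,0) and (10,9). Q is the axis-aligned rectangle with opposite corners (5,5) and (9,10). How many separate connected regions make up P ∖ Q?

P ∖ Q is a single connected region.

1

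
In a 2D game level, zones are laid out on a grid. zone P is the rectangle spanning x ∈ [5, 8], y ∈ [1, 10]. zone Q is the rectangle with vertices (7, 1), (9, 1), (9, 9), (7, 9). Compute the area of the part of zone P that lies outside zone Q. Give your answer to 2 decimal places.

|zone P∩zone Q|: x∈[7,8], y∈[1,9] → 1·8 = 8.
|zone P| = 27.
|zone P ∖ zone Q| = |zone P| − |zone P∩zone Q| = 27 − 8 = 19.00.

19.00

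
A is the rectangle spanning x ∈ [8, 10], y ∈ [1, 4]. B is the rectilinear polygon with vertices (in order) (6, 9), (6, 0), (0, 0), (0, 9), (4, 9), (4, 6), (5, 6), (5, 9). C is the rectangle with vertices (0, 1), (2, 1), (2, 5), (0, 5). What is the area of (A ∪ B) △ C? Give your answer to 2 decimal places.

49.00

|A ∪ B| = 57.
|(A ∪ B) ∩ C| = 8.
|(A ∪ B) △ C| = 57 + 8 − 16 = 49.00.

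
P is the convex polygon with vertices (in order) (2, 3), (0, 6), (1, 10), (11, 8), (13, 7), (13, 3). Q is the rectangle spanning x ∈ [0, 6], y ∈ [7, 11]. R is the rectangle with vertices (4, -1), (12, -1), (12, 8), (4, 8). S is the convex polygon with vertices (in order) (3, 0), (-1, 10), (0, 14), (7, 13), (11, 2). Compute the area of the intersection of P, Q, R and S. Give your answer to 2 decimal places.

2.00

The intersection is the polygon with vertices (4,7), (4,8), (6,8), (6,7).
By the shoelace formula its area is 2.00.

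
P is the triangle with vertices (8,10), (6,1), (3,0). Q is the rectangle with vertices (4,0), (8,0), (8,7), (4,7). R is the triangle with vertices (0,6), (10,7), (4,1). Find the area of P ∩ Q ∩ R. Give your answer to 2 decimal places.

6.90

The intersection is the polygon with vertices (4,2), (6.316,6.632), (7.273,6.727), (6.571,3.571), (4,1).
By the shoelace formula its area is 6.90.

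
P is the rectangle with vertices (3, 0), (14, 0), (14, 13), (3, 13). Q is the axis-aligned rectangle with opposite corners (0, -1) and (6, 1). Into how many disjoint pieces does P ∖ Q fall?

1

P ∖ Q is a single connected region.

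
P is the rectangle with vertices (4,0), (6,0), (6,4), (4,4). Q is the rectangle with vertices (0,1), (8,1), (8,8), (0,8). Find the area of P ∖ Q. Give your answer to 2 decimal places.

|P∩Q|: x∈[4,6], y∈[1,4] → 2·3 = 6.
|P| = 8.
|P ∖ Q| = |P| − |P∩Q| = 8 − 6 = 2.00.

2.00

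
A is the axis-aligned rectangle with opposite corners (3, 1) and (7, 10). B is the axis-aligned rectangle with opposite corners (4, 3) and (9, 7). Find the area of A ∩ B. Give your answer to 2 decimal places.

|A∩B|: x∈[4,7], y∈[3,7] → 3·4 = 12.

12.00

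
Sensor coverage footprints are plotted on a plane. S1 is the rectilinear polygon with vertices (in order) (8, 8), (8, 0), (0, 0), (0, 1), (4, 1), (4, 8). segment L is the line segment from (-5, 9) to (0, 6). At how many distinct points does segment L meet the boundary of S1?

0

The segment lies entirely outside S1 and never meets its boundary.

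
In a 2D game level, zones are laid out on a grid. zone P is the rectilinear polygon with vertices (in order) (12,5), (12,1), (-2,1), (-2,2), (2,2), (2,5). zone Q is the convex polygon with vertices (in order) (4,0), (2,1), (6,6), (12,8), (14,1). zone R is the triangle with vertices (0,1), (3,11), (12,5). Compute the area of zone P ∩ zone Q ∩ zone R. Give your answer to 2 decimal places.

The intersection is the polygon with vertices (5.2,5), (12,5), (2.727,1.909).
By the shoelace formula its area is 10.51.

10.51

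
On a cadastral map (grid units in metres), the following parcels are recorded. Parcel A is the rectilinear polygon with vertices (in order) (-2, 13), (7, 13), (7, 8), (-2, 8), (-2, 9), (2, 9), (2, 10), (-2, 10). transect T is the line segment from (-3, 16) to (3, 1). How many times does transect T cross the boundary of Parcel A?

The segment meets the boundary at (0.2,8), (-0.2,9), (-0.6,10), (-1.8,13).

4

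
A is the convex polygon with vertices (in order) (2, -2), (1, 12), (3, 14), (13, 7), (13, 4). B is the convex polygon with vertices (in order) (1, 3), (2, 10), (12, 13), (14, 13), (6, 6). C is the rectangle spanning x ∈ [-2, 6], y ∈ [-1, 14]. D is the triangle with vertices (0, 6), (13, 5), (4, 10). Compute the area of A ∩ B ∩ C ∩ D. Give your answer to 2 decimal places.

The intersection is the polygon with vertices (6,6), (5.318,5.591), (1.437,5.889), (1.429,6), (1.667,7.667), (4,10), (6,8.889).
By the shoelace formula its area is 14.85.

14.85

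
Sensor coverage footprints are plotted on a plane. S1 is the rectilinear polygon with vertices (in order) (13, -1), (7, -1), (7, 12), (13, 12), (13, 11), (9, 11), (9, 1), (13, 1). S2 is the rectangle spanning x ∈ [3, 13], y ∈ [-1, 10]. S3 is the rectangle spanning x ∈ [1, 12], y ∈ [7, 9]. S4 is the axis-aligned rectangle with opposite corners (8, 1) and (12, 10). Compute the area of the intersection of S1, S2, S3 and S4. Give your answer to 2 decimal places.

The intersection is the polygon with vertices (9,9), (9,7), (8,7), (8,9).
By the shoelace formula its area is 2.00.

2.00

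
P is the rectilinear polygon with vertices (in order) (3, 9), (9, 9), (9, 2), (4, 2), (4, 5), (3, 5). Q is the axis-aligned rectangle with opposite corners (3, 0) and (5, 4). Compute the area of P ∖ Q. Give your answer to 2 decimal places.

37.00

|P| = 39, |P∩Q| = 2.
|P ∖ Q| = |P| − |P∩Q| = 39 − 2 = 37.00.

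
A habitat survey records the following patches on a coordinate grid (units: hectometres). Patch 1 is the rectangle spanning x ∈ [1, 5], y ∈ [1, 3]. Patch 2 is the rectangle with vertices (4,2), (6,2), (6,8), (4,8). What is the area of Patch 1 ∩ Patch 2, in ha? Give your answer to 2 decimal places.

1.00

|Patch 1∩Patch 2|: x∈[4,5], y∈[2,3] → 1·1 = 1.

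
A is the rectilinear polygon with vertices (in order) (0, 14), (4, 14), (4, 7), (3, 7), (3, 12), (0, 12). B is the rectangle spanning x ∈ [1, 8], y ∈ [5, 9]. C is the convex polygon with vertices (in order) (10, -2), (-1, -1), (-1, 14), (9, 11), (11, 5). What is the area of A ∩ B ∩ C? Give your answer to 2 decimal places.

2.00

The intersection is the polygon with vertices (3,7), (3,9), (4,9), (4,7).
By the shoelace formula its area is 2.00.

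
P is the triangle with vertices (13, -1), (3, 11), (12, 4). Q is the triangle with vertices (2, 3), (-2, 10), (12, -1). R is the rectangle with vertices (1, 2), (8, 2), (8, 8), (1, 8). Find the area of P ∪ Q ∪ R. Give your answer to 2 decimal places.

By inclusion–exclusion:
Individual areas: |P| = 19, |Q| = 27, |R| = 42.
|P∩Q| = 0.
|P∩R| = 3.2421.
|Q∩R| = 17.125.
|P∩Q∩R| = 0.
|P ∪ Q ∪ R| = 88 − 20.3671 + 0 = 67.63.

67.63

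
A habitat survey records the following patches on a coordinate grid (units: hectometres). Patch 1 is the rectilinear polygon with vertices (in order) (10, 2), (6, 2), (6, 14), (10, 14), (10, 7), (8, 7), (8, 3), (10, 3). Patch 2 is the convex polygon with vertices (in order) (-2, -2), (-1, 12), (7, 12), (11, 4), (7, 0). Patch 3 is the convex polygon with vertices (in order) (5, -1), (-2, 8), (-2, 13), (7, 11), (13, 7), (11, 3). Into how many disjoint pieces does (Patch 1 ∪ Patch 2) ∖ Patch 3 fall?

(Patch 1 ∪ Patch 2) ∖ Patch 3 splits into 4 disjoint pieces (area 0.2917, area 29.8869, area 16.25, area 0.0833).

4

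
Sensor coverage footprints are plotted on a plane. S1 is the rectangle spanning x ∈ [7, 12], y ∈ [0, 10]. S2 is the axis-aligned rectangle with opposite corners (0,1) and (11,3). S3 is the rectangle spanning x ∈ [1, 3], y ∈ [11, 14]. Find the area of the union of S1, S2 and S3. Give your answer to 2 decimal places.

70.00

By inclusion–exclusion:
Individual areas: |S1| = 50, |S2| = 22, |S3| = 6.
|S1∩S2|: x∈[7,11], y∈[1,3] → 4·2 = 8.
|S1∩S3| = 0 (no overlap).
|S2∩S3| = 0 (no overlap).
|S1∩S2∩S3| = 0.
|S1 ∪ S2 ∪ S3| = 78 − 8 + 0 = 70.00.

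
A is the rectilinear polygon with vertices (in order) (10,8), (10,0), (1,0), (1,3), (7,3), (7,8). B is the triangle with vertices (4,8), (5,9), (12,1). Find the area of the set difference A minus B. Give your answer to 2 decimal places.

|A| = 42, |A∩B| = 2.8125.
|A ∖ B| = |A| − |A∩B| = 42 − 2.8125 = 39.19.

39.19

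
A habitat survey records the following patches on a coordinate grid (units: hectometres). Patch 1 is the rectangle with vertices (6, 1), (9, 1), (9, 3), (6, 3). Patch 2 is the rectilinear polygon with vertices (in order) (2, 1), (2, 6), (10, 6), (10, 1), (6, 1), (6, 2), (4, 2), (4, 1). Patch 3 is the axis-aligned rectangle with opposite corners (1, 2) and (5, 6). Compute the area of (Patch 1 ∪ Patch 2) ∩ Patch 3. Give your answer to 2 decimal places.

12.00

The region (Patch 1 ∪ Patch 2) ∩ Patch 3 is the polygon with vertices (4,2), (2,2), (2,6), (5,6), (5,2).
By the shoelace formula its area is 12.00.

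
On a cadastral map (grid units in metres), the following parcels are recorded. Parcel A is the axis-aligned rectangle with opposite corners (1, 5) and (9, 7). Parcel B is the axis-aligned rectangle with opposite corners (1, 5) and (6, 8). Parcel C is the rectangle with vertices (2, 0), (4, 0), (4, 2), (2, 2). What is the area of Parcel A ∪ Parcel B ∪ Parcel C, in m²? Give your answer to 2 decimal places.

25.00

By inclusion–exclusion:
Individual areas: |Parcel A| = 16, |Parcel B| = 15, |Parcel C| = 4.
|Parcel A∩Parcel B|: x∈[1,6], y∈[5,7] → 5·2 = 10.
|Parcel A∩Parcel C| = 0 (no overlap).
|Parcel B∩Parcel C| = 0 (no overlap).
|Parcel A∩Parcel B∩Parcel C| = 0.
|Parcel A ∪ Parcel B ∪ Parcel C| = 35 − 10 + 0 = 25.00.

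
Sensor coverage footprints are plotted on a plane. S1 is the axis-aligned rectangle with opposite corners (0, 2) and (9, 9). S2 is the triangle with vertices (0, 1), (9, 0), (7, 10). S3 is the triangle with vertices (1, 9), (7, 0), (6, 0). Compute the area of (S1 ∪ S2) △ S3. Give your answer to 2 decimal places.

|S1 ∪ S2| = 76.2.
|(S1 ∪ S2) ∩ S3| = 4.2071.
|(S1 ∪ S2) △ S3| = 76.2 + 4.5 − 8.4142 = 72.29.

72.29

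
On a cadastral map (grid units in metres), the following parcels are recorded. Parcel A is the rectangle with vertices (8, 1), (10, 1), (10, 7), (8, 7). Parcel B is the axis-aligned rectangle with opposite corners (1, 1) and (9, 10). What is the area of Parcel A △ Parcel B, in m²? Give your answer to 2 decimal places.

|Parcel A∩Parcel B|: x∈[8,9], y∈[1,7] → 1·6 = 6.
|Parcel A △ Parcel B| = |Parcel A| + |Parcel B| − 2·|Parcel A∩Parcel B| = 12 + 72 − 12 = 72.00.

72.00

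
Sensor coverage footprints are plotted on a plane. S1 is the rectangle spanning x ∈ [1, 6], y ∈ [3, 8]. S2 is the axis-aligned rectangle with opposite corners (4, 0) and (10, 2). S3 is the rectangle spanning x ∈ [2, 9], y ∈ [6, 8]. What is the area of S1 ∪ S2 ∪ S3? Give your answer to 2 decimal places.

By inclusion–exclusion:
Individual areas: |S1| = 25, |S2| = 12, |S3| = 14.
|S1∩S2| = 0 (no overlap).
|S1∩S3|: x∈[2,6], y∈[6,8] → 4·2 = 8.
|S2∩S3| = 0 (no overlap).
|S1∩S2∩S3| = 0.
|S1 ∪ S2 ∪ S3| = 51 − 8 + 0 = 43.00.

43.00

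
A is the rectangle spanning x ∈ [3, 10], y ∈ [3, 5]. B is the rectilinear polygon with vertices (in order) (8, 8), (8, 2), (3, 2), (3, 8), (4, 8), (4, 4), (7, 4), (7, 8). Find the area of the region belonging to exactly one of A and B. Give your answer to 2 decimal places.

|A| = 14, |B| = 18, |A∩B| = 7.
|A △ B| = |A| + |B| − 2·|A∩B| = 14 + 18 − 14 = 18.00.

18.00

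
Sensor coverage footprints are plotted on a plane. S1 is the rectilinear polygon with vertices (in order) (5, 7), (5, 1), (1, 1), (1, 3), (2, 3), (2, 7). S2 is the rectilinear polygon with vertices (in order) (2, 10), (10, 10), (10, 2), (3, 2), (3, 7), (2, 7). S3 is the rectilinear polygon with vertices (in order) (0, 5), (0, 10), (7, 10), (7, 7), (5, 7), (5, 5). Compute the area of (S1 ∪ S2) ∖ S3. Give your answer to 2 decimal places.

|S1 ∪ S2| = 69.
|(S1 ∪ S2) ∩ S3| = 21.
|(S1 ∪ S2) ∖ S3| = 69 − 21 = 48.00.

48.00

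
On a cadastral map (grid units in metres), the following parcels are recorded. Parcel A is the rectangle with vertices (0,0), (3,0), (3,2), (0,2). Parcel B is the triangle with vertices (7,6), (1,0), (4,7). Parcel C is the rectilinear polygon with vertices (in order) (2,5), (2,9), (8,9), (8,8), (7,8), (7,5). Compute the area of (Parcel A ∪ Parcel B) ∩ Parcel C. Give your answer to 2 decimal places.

4.86

The region (Parcel A ∪ Parcel B) ∩ Parcel C is the polygon with vertices (4,7), (7,6), (6,5), (3.143,5).
By the shoelace formula its area is 4.86.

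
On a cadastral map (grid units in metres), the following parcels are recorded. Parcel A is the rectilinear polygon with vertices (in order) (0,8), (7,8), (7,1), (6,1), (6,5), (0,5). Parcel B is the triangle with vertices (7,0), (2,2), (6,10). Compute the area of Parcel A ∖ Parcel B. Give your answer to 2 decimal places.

|Parcel A| = 25, |Parcel A∩Parcel B| = 9.1.
|Parcel A ∖ Parcel B| = |Parcel A| − |Parcel A∩Parcel B| = 25 − 9.1 = 15.90.

15.90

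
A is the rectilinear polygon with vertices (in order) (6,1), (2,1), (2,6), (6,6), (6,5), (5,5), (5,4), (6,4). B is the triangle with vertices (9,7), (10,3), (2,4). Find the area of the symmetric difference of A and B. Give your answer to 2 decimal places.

27.64

|A| = 19, |B| = 15.5, |A∩B| = 3.4286.
|A △ B| = |A| + |B| − 2·|A∩B| = 19 + 15.5 − 6.8571 = 27.64.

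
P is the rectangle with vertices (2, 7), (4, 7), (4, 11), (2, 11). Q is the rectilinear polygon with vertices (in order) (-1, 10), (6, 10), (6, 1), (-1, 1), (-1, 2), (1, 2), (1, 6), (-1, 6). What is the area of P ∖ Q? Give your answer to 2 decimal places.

2.00

|P| = 8, |P∩Q| = 6.
|P ∖ Q| = |P| − |P∩Q| = 8 − 6 = 2.00.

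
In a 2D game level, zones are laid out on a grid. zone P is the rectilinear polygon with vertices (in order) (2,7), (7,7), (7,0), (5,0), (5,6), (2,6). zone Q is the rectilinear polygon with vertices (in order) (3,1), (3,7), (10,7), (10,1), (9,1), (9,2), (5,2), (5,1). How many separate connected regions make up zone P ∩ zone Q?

1

zone P ∩ zone Q is a single connected region.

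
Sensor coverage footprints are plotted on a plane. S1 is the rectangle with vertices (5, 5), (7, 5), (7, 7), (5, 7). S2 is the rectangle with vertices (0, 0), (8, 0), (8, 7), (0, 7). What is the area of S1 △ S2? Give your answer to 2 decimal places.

|S1∩S2|: x∈[5,7], y∈[5,7] → 2·2 = 4.
|S1 △ S2| = |S1| + |S2| − 2·|S1∩S2| = 4 + 56 − 8 = 52.00.

52.00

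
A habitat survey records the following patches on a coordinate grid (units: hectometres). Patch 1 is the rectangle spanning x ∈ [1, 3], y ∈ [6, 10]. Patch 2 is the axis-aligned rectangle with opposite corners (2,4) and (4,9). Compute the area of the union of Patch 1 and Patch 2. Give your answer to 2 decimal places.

15.00

By inclusion–exclusion:
Individual areas: |Patch 1| = 8, |Patch 2| = 10.
|Patch 1∩Patch 2|: x∈[2,3], y∈[6,9] → 1·3 = 3.
|Patch 1 ∪ Patch 2| = 18 − 3 = 15.00.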